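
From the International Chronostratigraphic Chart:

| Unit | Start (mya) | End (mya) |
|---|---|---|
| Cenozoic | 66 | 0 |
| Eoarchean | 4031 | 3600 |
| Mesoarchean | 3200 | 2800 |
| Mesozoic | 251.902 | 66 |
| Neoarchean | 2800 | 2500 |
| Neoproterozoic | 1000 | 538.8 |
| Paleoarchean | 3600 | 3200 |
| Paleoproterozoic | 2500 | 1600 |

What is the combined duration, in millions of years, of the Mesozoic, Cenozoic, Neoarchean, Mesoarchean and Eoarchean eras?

Duration is start − end for each: (251.902 − 66) + (66 − 0) + (2800 − 2500) + (3200 − 2800) + (4031 − 3600).
That is 185.902 + 66 + 300 + 400 + 431, which totals 1382.902 million years.

1382.902 million years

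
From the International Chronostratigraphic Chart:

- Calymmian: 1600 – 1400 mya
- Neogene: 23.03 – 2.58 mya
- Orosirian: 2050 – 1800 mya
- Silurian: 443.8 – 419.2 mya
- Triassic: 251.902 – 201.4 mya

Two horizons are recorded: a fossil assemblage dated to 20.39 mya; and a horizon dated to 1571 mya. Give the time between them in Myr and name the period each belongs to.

Elapsed time: 1571 − 20.39 = 1550.61 Myr.
20.39 Ma lies within 23.03–2.58 Ma: Neogene.
1571 Ma lies within 1600–1400 Ma: Calymmian.

1550.61 million years apart; the first in the Neogene, the second in the Calymmian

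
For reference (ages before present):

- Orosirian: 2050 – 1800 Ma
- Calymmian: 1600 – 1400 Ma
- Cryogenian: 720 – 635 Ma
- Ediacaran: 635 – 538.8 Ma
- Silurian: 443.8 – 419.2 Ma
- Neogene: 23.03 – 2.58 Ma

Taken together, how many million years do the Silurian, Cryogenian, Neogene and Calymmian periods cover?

330.05 million years

Each duration: Silurian = 24.6; Cryogenian = 85; Neogene = 20.45; Calymmian = 200.
Sum: 24.6 + 85 + 20.45 + 200 = 330.05 Myr.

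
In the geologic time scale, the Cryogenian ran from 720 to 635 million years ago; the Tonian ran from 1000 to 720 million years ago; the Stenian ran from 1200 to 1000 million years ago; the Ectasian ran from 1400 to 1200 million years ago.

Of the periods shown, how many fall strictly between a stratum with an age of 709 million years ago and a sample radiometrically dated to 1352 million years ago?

1352 Ma sits inside the Ectasian (1400–1200) and 709 Ma inside the Cryogenian (720–635); neither of those is wholly between the two dates.
The listed periods lying completely between them are Stenian, Tonian — 2 in all.

2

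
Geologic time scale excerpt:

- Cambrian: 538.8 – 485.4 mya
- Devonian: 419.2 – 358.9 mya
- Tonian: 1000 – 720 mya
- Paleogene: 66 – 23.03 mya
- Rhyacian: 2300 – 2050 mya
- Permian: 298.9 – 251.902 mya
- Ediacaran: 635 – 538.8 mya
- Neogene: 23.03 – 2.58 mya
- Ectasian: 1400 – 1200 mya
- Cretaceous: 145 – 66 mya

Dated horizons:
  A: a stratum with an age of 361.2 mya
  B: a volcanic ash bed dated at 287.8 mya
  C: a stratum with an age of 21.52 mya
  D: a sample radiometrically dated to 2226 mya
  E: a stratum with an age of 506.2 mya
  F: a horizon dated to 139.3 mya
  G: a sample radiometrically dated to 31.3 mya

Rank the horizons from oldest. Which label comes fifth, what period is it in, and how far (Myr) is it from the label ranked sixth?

Sorted oldest-first by Ma: D (2226), E (506.2), A (361.2), B (287.8), F (139.3), G (31.3), C (21.52).
The fifth oldest is F at 139.3 Ma, which lies in 145–66 Ma: the Cretaceous.
The sixth oldest is G at 31.3 Ma; separation = |139.3 − 31.3| = 108 Myr.

F, in the Cretaceous; 108 million years to G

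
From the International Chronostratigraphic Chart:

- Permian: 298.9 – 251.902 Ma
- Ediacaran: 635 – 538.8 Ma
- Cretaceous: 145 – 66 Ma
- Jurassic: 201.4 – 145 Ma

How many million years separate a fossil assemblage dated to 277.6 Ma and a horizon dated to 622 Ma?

622 − 277.6 = 344.4 million years.

344.4 million years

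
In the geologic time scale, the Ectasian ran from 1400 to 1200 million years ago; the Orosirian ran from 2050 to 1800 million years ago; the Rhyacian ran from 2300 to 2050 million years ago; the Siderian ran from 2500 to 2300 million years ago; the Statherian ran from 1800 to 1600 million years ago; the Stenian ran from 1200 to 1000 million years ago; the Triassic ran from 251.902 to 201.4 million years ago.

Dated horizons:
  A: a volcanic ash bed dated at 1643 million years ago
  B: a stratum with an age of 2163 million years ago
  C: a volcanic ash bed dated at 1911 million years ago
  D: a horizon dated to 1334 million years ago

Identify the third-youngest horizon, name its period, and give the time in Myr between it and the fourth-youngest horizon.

Sorted youngest-first by Ma: D (1334), A (1643), C (1911), B (2163).
The third youngest is C at 1911 Ma, which lies in 2050–1800 Ma: the Orosirian.
The fourth youngest is B at 2163 Ma; separation = |1911 − 2163| = 252 Myr.

C, in the Orosirian; 252 million years to B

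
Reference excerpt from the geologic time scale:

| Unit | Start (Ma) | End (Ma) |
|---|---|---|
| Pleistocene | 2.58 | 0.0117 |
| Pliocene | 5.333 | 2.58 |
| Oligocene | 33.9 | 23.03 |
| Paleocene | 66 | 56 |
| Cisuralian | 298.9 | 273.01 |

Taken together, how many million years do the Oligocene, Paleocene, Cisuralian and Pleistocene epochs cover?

49.3283 million years

Each duration: Oligocene = 10.87; Paleocene = 10; Cisuralian = 25.89; Pleistocene = 2.5683.
Sum: 10.87 + 10 + 25.89 + 2.5683 = 49.3283 Myr.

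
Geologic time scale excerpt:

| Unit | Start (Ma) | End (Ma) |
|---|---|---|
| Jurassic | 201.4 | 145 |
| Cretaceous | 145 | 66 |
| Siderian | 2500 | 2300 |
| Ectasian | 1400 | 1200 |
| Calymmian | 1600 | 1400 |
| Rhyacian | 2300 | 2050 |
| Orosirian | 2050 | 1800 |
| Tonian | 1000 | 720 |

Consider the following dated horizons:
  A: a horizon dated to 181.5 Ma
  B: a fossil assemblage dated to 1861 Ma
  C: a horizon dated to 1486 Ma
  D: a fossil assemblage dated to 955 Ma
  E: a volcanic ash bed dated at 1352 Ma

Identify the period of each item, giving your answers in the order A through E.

Match each age against the start–end ranges in the excerpt: A = 181.5 Ma → Jurassic (201.4–145); B = 1861 Ma → Orosirian (2050–1800); C = 1486 Ma → Calymmian (1600–1400); D = 955 Ma → Tonian (1000–720); E = 1352 Ma → Ectasian (1400–1200).

A — Jurassic; B — Orosirian; C — Calymmian; D — Tonian; E — Ectasian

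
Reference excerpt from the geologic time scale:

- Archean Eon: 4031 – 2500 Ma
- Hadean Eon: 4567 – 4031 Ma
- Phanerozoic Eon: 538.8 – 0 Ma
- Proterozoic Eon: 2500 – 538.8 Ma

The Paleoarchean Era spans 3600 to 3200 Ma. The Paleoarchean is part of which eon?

The Paleoarchean (3600–3200 Ma) lies entirely within 4031–2500 Ma, the Archean Eon.

Archean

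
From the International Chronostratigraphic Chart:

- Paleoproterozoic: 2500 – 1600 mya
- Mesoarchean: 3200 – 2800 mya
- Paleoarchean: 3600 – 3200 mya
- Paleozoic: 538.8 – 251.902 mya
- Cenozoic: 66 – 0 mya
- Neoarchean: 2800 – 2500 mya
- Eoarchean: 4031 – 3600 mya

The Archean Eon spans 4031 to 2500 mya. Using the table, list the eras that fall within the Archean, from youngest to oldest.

Neoarchean, Mesoarchean, Paleoarchean, Eoarchean

Eras with both bounds inside 4031–2500 Ma: Neoarchean (2800–2500), Mesoarchean (3200–2800), Paleoarchean (3600–3200), Eoarchean (4031–3600).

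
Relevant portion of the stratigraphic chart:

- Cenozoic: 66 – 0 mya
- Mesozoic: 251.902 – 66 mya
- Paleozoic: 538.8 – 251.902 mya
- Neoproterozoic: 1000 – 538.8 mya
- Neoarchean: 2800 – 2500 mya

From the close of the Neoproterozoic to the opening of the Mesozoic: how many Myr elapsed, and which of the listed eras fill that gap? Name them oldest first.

End of Neoproterozoic = 538.8 Ma; start of Mesozoic = 251.902 Ma.
Gap = 538.8 − 251.902 = 286.898 Myr.
Eras wholly inside 538.8–251.902 Ma: Paleozoic (538.8–251.902).

286.898 million years; Paleozoic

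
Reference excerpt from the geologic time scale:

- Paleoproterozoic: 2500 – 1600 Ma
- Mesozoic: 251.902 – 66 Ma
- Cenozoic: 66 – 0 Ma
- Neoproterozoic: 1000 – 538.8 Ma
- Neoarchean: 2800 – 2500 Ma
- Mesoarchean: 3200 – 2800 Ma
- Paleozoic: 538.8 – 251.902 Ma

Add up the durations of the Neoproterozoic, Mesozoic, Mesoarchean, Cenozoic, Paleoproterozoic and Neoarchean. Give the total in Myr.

Duration is start − end for each: (1000 − 538.8) + (251.902 − 66) + (3200 − 2800) + (66 − 0) + (2500 − 1600) + (2800 − 2500).
That is 461.2 + 185.902 + 400 + 66 + 900 + 300, which totals 2313.102 million years.

2313.102 million years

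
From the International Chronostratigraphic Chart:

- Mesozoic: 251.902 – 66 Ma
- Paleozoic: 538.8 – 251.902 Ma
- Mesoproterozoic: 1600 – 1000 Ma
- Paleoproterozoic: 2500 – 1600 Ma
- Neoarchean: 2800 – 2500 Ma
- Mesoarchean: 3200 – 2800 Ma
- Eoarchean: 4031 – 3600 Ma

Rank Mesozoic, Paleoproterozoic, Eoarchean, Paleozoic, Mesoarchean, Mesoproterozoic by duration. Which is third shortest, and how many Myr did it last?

Mesoarchean, 400 million years

Start − end for each: Mesozoic 251.902 − 66 = 185.902; Paleoproterozoic 2500 − 1600 = 900; Eoarchean 4031 − 3600 = 431; Paleozoic 538.8 − 251.902 = 286.898; Mesoarchean 3200 − 2800 = 400; Mesoproterozoic 1600 − 1000 = 600.
Ranking these from shortest: Mesozoic < Paleozoic < Mesoarchean < Eoarchean < Mesoproterozoic < Paleoproterozoic.
Position 3 in that ranking is Mesoarchean, which lasted 400 Myr.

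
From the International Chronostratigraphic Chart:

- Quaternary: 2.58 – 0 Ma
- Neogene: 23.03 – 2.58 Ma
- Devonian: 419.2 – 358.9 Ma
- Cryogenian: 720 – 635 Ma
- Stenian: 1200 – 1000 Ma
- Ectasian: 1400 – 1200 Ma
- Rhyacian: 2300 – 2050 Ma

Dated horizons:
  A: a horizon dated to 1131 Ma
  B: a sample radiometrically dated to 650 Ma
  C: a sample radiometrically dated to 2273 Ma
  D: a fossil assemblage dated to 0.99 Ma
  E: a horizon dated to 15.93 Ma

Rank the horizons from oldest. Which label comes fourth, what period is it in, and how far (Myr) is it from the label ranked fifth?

Sorted oldest-first by Ma: C (2273), A (1131), B (650), E (15.93), D (0.99).
The fourth oldest is E at 15.93 Ma, which lies in 23.03–2.58 Ma: the Neogene.
The fifth oldest is D at 0.99 Ma; separation = |15.93 − 0.99| = 14.94 Myr.

E, in the Neogene; 14.94 million years to D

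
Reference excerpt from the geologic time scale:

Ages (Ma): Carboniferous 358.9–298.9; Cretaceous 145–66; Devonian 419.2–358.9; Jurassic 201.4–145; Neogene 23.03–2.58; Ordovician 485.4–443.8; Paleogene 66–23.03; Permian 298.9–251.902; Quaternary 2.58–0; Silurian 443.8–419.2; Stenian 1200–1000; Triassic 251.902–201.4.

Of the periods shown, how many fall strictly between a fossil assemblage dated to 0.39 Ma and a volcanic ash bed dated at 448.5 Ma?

9

448.5 Ma sits inside the Ordovician (485.4–443.8) and 0.39 Ma inside the Quaternary (2.58–0); neither of those is wholly between the two dates.
The listed periods lying completely between them are Silurian, Devonian, Carboniferous, Permian, Triassic, Jurassic, Cretaceous, Paleogene, Neogene — 9 in all.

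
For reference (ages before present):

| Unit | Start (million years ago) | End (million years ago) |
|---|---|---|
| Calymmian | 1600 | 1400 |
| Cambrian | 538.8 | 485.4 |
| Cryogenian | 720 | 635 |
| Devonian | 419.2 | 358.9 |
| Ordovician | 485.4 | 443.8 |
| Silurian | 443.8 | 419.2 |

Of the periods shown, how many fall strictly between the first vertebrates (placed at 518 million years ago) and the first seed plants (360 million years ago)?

2

518 Ma sits inside the Cambrian (538.8–485.4) and 360 Ma inside the Devonian (419.2–358.9); neither of those is wholly between the two dates.
The listed periods lying completely between them are Ordovician, Silurian — 2 in all.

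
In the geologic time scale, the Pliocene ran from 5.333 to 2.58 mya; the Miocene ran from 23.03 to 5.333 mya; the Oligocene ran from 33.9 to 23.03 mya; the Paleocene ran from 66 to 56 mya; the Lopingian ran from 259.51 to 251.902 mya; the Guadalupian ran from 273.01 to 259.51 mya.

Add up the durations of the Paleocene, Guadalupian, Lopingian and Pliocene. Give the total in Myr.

33.861 million years

Each duration: Paleocene = 10; Guadalupian = 13.5; Lopingian = 7.608; Pliocene = 2.753.
Sum: 10 + 13.5 + 7.608 + 2.753 = 33.861 Myr.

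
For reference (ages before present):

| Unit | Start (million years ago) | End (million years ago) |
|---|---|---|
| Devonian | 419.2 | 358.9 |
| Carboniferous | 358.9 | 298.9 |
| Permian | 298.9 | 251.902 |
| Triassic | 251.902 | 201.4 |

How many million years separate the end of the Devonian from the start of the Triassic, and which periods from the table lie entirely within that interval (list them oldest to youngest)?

106.998 million years; Carboniferous, Permian

The Devonian closes at 358.9 Ma and the Triassic opens at 251.902 Ma, so the interval is 358.9 − 251.902 = 106.998 Myr.
A period fits inside if it starts at or after 358.9 Ma and ends at or before 251.902 Ma; oldest first that gives Carboniferous, Permian.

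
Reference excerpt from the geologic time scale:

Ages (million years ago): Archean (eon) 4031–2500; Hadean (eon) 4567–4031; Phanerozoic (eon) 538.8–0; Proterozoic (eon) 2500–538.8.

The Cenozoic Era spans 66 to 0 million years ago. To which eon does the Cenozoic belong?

The Cenozoic (66–0 Ma) lies entirely within 538.8–0 Ma, the Phanerozoic Eon.

Phanerozoic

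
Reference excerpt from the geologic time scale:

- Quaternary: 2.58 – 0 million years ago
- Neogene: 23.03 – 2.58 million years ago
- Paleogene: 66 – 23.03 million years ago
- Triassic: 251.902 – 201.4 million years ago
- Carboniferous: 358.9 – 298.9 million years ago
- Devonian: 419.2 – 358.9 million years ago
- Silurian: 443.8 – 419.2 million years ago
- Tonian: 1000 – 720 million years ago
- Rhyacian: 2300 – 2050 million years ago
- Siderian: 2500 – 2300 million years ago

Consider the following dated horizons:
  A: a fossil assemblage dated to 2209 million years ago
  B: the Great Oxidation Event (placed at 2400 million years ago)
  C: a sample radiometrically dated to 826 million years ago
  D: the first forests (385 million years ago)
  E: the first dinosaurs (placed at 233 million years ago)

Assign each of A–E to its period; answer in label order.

A — Rhyacian; B — Siderian; C — Tonian; D — Devonian; E — Triassic

A: 2209 Ma lies in 2300–2050 Ma, so Rhyacian.
B: 2400 Ma lies in 2500–2300 Ma, so Siderian.
C: 826 Ma lies in 1000–720 Ma, so Tonian.
D: 385 Ma lies in 419.2–358.9 Ma, so Devonian.
E: 233 Ma lies in 251.902–201.4 Ma, so Triassic.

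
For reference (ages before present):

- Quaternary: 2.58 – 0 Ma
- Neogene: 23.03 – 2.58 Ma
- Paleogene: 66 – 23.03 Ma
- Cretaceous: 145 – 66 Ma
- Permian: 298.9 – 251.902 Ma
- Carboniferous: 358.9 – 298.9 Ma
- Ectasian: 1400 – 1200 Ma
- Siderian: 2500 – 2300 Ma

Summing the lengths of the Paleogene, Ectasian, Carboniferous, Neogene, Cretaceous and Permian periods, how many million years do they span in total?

449.418 million years

Each duration: Paleogene = 42.97; Ectasian = 200; Carboniferous = 60; Neogene = 20.45; Cretaceous = 79; Permian = 46.998.
Sum: 42.97 + 200 + 60 + 20.45 + 79 + 46.998 = 449.418 Myr.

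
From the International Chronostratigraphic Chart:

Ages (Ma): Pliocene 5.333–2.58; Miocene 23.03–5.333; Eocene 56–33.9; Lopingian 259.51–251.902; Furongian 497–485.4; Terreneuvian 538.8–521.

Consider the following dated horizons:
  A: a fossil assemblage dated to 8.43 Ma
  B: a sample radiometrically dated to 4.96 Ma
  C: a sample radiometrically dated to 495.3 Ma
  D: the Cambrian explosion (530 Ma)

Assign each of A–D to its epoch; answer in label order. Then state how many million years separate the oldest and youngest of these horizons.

A — Miocene; B — Pliocene; C — Furongian; D — Terreneuvian; span 525.04 million years

A: 8.43 Ma lies in 23.03–5.333 Ma, so Miocene.
B: 4.96 Ma lies in 5.333–2.58 Ma, so Pliocene.
C: 495.3 Ma lies in 497–485.4 Ma, so Furongian.
D: 530 Ma lies in 538.8–521 Ma, so Terreneuvian.
Oldest = 530 Ma, youngest = 4.96 Ma → span 525.04 Myr.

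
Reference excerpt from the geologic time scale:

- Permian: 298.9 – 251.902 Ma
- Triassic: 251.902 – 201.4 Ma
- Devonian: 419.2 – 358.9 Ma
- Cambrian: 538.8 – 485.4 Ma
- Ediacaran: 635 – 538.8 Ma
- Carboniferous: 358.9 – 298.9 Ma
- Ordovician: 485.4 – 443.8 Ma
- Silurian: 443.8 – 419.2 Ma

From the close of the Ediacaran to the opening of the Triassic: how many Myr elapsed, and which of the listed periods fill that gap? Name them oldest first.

The Ediacaran closes at 538.8 Ma and the Triassic opens at 251.902 Ma, so the interval is 538.8 − 251.902 = 286.898 Myr.
A period fits inside if it starts at or after 538.8 Ma and ends at or before 251.902 Ma; oldest first that gives Cambrian, Ordovician, Silurian, Devonian, Carboniferous, Permian.

286.898 million years; Cambrian, Ordovician, Silurian, Devonian, Carboniferous, Permian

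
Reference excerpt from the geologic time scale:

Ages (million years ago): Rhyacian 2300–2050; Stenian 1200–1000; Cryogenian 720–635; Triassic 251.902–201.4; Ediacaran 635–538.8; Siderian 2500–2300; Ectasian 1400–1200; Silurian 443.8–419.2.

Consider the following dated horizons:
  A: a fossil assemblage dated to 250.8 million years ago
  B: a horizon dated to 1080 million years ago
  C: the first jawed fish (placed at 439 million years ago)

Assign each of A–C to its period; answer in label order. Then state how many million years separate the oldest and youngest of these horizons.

A — Triassic; B — Stenian; C — Silurian; span 829.2 million years

A: 250.8 Ma lies in 251.902–201.4 Ma, so Triassic.
B: 1080 Ma lies in 1200–1000 Ma, so Stenian.
C: 439 Ma lies in 443.8–419.2 Ma, so Silurian.
Oldest = 1080 Ma, youngest = 250.8 Ma → span 829.2 Myr.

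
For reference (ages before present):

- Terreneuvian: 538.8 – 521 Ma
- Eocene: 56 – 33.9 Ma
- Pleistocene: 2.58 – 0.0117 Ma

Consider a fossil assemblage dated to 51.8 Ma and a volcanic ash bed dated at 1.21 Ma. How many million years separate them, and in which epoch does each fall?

50.59 million years apart; the first in the Eocene, the second in the Pleistocene

Elapsed time: 51.8 − 1.21 = 50.59 Myr.
51.8 Ma lies within 56–33.9 Ma: Eocene.
1.21 Ma lies within 2.58–0.0117 Ma: Pleistocene.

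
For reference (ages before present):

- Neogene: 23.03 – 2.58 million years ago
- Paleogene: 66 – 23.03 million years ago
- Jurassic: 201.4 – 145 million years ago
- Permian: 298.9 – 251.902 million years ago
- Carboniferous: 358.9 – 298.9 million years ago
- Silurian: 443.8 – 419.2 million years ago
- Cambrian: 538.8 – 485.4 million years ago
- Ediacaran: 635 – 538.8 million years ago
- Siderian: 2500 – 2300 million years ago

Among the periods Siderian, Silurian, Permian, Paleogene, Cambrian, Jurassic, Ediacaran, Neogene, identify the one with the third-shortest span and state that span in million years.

Start − end for each: Siderian 2500 − 2300 = 200; Silurian 443.8 − 419.2 = 24.6; Permian 298.9 − 251.902 = 46.998; Paleogene 66 − 23.03 = 42.97; Cambrian 538.8 − 485.4 = 53.4; Jurassic 201.4 − 145 = 56.4; Ediacaran 635 − 538.8 = 96.2; Neogene 23.03 − 2.58 = 20.45.
Ranking these from shortest: Neogene < Silurian < Paleogene < Permian < Cambrian < Jurassic < Ediacaran < Siderian.
Position 3 in that ranking is Paleogene, which lasted 42.97 Myr.

Paleogene, 42.97 million years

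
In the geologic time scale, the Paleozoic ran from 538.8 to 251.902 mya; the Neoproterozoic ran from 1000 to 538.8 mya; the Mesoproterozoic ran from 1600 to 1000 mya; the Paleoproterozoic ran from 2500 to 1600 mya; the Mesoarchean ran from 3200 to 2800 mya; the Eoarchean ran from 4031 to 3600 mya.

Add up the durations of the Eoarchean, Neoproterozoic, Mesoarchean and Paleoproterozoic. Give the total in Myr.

Duration is start − end for each: (4031 − 3600) + (1000 − 538.8) + (3200 − 2800) + (2500 − 1600).
That is 431 + 461.2 + 400 + 900, which totals 2192.2 million years.

2192.2 million years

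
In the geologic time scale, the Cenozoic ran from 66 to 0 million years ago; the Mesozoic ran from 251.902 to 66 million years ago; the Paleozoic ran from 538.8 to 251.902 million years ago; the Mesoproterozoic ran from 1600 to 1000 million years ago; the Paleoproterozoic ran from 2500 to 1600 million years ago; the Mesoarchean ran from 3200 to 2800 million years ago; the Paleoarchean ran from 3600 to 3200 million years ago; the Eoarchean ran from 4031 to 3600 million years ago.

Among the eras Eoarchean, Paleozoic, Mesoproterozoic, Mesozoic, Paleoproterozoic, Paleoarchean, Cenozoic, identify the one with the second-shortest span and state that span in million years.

Durations: Eoarchean 431; Paleozoic 286.898; Mesoproterozoic 600; Mesozoic 185.902; Paleoproterozoic 900; Paleoarchean 400; Cenozoic 66 Myr.
Sorted shortest-first: Cenozoic (66), Mesozoic (185.902), Paleozoic (286.898), Paleoarchean (400), Eoarchean (431), Mesoproterozoic (600), Paleoproterozoic (900).
The second shortest is Mesozoic at 185.902 Myr.

Mesozoic, 185.902 million years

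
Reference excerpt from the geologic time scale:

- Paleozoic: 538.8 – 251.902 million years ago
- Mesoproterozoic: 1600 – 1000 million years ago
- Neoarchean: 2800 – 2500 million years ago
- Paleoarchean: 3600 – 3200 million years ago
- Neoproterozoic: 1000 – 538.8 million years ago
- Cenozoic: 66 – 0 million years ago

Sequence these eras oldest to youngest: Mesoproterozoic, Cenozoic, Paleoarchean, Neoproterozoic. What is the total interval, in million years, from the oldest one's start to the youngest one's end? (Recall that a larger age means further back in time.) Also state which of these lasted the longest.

Start ages (Ma): Paleoarchean 3600, Mesoproterozoic 1600, Neoproterozoic 1000, Cenozoic 66.
Ordered oldest to youngest: Paleoarchean, Mesoproterozoic, Neoproterozoic, Cenozoic.
Span = 3600 − 0 = 3600 Myr.
Durations: Mesoproterozoic 600, Neoproterozoic 461.2, Cenozoic 66, Paleoarchean 400 → longest is Mesoproterozoic (600 Myr).

Paleoarchean → Mesoproterozoic → Neoproterozoic → Cenozoic; total span 3600 Myr; longest is Mesoproterozoic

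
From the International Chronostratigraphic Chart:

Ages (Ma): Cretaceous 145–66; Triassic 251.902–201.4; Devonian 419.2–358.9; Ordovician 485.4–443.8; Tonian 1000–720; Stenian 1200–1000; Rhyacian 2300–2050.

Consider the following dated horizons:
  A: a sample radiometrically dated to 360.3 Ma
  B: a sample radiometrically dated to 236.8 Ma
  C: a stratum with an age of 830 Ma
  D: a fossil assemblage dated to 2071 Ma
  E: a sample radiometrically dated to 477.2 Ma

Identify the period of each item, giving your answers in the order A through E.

A — Devonian; B — Triassic; C — Tonian; D — Rhyacian; E — Ordovician

Match each age against the start–end ranges in the excerpt: A = 360.3 Ma → Devonian (419.2–358.9); B = 236.8 Ma → Triassic (251.902–201.4); C = 830 Ma → Tonian (1000–720); D = 2071 Ma → Rhyacian (2300–2050); E = 477.2 Ma → Ordovician (485.4–443.8).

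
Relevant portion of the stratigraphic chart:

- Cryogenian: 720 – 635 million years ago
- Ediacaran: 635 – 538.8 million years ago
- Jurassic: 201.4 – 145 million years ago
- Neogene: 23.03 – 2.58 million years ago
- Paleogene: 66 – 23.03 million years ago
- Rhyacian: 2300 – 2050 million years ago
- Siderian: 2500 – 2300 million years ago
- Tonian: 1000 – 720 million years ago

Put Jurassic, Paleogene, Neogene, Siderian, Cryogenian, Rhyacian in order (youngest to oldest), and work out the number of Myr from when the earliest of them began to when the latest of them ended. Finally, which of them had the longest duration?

Start ages (Ma): Siderian 2500, Rhyacian 2300, Cryogenian 720, Jurassic 201.4, Paleogene 66, Neogene 23.03.
Ordered youngest to oldest: Neogene, Paleogene, Jurassic, Cryogenian, Rhyacian, Siderian.
Span = 2500 − 2.58 = 2497.42 Myr.
Durations: Rhyacian 250, Jurassic 56.4, Cryogenian 85, Neogene 20.45, Siderian 200, Paleogene 42.97 → longest is Rhyacian (250 Myr).

Neogene, Paleogene, Jurassic, Cryogenian, Rhyacian, Siderian; total span 2497.42 Myr; longest is Rhyacian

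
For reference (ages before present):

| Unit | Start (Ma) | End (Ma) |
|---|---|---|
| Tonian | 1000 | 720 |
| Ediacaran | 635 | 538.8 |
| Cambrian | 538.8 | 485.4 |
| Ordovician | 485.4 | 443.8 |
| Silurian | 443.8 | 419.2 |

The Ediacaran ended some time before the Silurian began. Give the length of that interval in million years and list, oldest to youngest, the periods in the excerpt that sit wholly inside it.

End of Ediacaran = 538.8 Ma; start of Silurian = 443.8 Ma.
Gap = 538.8 − 443.8 = 95 Myr.
Periods wholly inside 538.8–443.8 Ma: Cambrian (538.8–485.4), Ordovician (485.4–443.8).

95 million years; Cambrian, Ordovician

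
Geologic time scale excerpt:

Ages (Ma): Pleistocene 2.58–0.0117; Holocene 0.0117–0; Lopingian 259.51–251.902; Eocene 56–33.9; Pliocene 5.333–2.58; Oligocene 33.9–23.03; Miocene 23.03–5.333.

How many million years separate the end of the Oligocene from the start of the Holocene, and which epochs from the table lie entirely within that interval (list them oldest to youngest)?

The Oligocene closes at 23.03 Ma and the Holocene opens at 0.0117 Ma, so the interval is 23.03 − 0.0117 = 23.0183 Myr.
An epoch fits inside if it starts at or after 23.03 Ma and ends at or before 0.0117 Ma; oldest first that gives Miocene, Pliocene, Pleistocene.

23.0183 million years; Miocene, Pliocene, Pleistocene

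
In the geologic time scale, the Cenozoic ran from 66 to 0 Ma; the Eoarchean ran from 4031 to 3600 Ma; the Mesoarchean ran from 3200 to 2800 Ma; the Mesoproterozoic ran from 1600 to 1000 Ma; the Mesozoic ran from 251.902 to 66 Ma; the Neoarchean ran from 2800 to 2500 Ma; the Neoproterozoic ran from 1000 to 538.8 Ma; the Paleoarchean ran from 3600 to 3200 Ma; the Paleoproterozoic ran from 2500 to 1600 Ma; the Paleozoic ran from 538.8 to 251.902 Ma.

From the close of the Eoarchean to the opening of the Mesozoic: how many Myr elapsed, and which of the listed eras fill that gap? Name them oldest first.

End of Eoarchean = 3600 Ma; start of Mesozoic = 251.902 Ma.
Gap = 3600 − 251.902 = 3348.098 Myr.
Eras wholly inside 3600–251.902 Ma: Paleoarchean (3600–3200), Mesoarchean (3200–2800), Neoarchean (2800–2500), Paleoproterozoic (2500–1600), Mesoproterozoic (1600–1000), Neoproterozoic (1000–538.8), Paleozoic (538.8–251.902).

3348.098 million years; Paleoarchean, Mesoarchean, Neoarchean, Paleoproterozoic, Mesoproterozoic, Neoproterozoic, Paleozoic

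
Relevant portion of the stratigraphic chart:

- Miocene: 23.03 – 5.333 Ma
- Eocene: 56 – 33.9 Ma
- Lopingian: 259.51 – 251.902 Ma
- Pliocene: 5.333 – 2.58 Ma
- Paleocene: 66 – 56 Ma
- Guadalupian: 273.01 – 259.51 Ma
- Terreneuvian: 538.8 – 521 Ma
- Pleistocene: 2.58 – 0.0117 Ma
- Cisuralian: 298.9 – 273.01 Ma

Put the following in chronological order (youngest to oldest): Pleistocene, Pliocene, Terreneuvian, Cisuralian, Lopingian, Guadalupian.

Pleistocene, Pliocene, Lopingian, Guadalupian, Cisuralian, Terreneuvian

The oldest of these is Terreneuvian (starts 538.8 Ma) and the youngest is Pleistocene (ends 0.0117 Ma).
In between, by decreasing start age: Cisuralian (298.9), Guadalupian (273.01), Lopingian (259.51), Pliocene (5.333).
Listing youngest first means reversing that sequence.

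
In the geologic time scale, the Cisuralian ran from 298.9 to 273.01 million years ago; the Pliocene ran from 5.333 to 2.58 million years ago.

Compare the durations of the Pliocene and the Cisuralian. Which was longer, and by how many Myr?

Pliocene: 5.333 − 2.58 = 2.753 Myr.
Cisuralian: 298.9 − 273.01 = 25.89 Myr.
Difference: 25.89 − 2.753 = 23.137 Myr, so the Cisuralian was longer.

Cisuralian, by 23.137 million years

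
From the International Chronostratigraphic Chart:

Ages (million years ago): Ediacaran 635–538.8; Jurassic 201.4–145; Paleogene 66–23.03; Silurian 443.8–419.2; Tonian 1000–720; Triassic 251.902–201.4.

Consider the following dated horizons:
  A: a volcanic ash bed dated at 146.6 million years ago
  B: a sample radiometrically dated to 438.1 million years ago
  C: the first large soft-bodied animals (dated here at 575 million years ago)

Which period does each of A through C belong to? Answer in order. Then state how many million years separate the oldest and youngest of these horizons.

A — Jurassic; B — Silurian; C — Ediacaran; span 428.4 million years

Match each age against the start–end ranges in the excerpt: A = 146.6 Ma → Jurassic (201.4–145); B = 438.1 Ma → Silurian (443.8–419.2); C = 575 Ma → Ediacaran (635–538.8).
The largest age is 575 Ma and the smallest is 146.6 Ma; their difference is 428.4 Myr.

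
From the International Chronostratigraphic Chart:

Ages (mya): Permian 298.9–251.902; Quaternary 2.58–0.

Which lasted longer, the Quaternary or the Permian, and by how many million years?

Permian, by 44.418 million years

Quaternary: 2.58 − 0 = 2.58 Myr.
Permian: 298.9 − 251.902 = 46.998 Myr.
Difference: 46.998 − 2.58 = 44.418 Myr, so the Permian was longer.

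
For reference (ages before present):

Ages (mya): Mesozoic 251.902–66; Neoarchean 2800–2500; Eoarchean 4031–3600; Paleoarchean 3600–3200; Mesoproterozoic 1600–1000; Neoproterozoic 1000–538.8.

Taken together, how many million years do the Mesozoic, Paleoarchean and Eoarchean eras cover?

1016.902 million years

Duration is start − end for each: (251.902 − 66) + (3600 − 3200) + (4031 − 3600).
That is 185.902 + 400 + 431, which totals 1016.902 million years.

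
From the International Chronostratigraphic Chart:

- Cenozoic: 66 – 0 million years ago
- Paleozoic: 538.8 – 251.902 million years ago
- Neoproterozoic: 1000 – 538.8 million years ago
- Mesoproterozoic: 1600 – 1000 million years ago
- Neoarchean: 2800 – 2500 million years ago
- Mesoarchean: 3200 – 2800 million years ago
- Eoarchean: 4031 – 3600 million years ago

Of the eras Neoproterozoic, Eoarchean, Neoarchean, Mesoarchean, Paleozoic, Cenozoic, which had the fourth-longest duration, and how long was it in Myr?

Durations: Neoproterozoic 461.2; Eoarchean 431; Neoarchean 300; Mesoarchean 400; Paleozoic 286.898; Cenozoic 66 Myr.
Sorted longest-first: Neoproterozoic (461.2), Eoarchean (431), Mesoarchean (400), Neoarchean (300), Paleozoic (286.898), Cenozoic (66).
The fourth longest is Neoarchean at 300 Myr.

Neoarchean, 300 million years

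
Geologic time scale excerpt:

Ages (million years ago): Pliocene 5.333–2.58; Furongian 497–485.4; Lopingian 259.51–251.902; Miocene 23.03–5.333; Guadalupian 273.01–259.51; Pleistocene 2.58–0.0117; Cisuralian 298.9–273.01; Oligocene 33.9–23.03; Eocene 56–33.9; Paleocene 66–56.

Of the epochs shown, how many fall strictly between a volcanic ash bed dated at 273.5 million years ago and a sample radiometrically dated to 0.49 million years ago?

The older date is 273.5 Ma and the younger is 0.49 Ma.
Epochs with start < 273.5 and end > 0.49 Ma: Guadalupian (273.01–259.51), Lopingian (259.51–251.902), Paleocene (66–56), Eocene (56–33.9), Oligocene (33.9–23.03), Miocene (23.03–5.333), Pliocene (5.333–2.58).
That is 7 complete epochs.

7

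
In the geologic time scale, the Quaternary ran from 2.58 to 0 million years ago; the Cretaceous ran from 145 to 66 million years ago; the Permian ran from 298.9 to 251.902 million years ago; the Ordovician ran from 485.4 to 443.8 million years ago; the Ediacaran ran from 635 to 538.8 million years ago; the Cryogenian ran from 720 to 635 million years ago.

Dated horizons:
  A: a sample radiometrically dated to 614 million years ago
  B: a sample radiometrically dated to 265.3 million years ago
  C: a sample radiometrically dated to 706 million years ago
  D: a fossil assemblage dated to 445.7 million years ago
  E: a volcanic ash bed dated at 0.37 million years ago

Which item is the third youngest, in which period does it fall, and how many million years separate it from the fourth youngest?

Sorted youngest-first by Ma: E (0.37), B (265.3), D (445.7), A (614), C (706).
The third youngest is D at 445.7 Ma, which lies in 485.4–443.8 Ma: the Ordovician.
The fourth youngest is A at 614 Ma; separation = |445.7 − 614| = 168.3 Myr.

D, in the Ordovician; 168.3 million years to A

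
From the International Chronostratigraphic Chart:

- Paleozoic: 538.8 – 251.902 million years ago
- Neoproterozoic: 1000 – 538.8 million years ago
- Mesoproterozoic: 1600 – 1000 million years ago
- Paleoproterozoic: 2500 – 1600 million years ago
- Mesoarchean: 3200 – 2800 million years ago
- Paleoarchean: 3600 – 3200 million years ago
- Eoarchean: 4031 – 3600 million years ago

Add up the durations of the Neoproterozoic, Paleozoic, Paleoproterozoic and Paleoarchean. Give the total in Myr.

2048.098 million years

Duration is start − end for each: (1000 − 538.8) + (538.8 − 251.902) + (2500 − 1600) + (3600 − 3200).
That is 461.2 + 286.898 + 900 + 400, which totals 2048.098 million years.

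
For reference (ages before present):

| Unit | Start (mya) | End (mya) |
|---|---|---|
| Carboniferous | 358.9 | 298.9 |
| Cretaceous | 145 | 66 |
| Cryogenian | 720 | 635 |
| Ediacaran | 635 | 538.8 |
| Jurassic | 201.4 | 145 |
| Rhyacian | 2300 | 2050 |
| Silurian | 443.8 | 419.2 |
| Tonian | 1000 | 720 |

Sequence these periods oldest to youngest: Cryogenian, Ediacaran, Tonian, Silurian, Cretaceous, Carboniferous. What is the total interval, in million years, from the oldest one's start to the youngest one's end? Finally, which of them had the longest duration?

Tonian → Cryogenian → Ediacaran → Silurian → Carboniferous → Cretaceous; total span 934 Myr; longest is Tonian

Start ages (Ma): Tonian 1000, Cryogenian 720, Ediacaran 635, Silurian 443.8, Carboniferous 358.9, Cretaceous 145.
Ordered oldest to youngest: Tonian, Cryogenian, Ediacaran, Silurian, Carboniferous, Cretaceous.
Span = 1000 − 66 = 934 Myr.
Durations: Silurian 24.6, Carboniferous 60, Cryogenian 85, Ediacaran 96.2, Cretaceous 79, Tonian 280 → longest is Tonian (280 Myr).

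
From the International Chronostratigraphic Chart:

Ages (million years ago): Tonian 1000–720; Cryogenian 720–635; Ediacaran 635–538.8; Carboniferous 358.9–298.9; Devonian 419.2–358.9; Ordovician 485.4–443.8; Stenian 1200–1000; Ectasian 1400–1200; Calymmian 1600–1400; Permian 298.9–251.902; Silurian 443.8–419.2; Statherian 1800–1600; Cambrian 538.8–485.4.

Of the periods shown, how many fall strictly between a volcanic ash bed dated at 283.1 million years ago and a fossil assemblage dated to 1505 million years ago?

The older date is 1505 Ma and the younger is 283.1 Ma.
Periods with start < 1505 and end > 283.1 Ma: Ectasian (1400–1200), Stenian (1200–1000), Tonian (1000–720), Cryogenian (720–635), Ediacaran (635–538.8), Cambrian (538.8–485.4), Ordovician (485.4–443.8), Silurian (443.8–419.2), Devonian (419.2–358.9), Carboniferous (358.9–298.9).
That is 10 complete periods.

10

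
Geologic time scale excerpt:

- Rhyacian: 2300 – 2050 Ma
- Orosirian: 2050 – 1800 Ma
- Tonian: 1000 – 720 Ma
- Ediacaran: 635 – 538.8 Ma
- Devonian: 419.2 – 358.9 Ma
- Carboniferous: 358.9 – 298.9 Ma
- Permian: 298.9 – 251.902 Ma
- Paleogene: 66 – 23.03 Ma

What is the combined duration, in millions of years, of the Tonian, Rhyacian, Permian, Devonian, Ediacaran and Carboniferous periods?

793.498 million years

Duration is start − end for each: (1000 − 720) + (2300 − 2050) + (298.9 − 251.902) + (419.2 − 358.9) + (635 − 538.8) + (358.9 − 298.9).
That is 280 + 250 + 46.998 + 60.3 + 96.2 + 60, which totals 793.498 million years.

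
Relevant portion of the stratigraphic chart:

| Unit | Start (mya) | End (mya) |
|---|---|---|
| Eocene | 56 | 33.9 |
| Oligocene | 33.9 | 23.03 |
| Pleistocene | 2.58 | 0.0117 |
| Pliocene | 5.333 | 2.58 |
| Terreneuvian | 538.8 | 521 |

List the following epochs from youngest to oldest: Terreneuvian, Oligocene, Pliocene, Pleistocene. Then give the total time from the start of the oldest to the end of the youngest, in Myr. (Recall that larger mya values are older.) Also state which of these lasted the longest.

Pleistocene, Pliocene, Oligocene, Terreneuvian; total span 538.7883 Myr; longest is Terreneuvian

Start ages (Ma): Terreneuvian 538.8, Oligocene 33.9, Pliocene 5.333, Pleistocene 2.58.
Ordered youngest to oldest: Pleistocene, Pliocene, Oligocene, Terreneuvian.
Span = 538.8 − 0.0117 = 538.7883 Myr.
Durations: Oligocene 10.87, Pleistocene 2.5683, Pliocene 2.753, Terreneuvian 17.8 → longest is Terreneuvian (17.8 Myr).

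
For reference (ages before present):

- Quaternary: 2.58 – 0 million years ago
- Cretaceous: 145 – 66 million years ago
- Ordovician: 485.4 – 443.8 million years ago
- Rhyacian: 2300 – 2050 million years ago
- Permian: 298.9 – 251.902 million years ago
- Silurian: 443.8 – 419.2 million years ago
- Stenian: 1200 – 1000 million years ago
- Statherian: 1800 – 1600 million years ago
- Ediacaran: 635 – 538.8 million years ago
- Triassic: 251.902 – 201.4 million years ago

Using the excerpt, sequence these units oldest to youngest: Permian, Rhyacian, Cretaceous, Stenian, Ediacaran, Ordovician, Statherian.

Rhyacian → Statherian → Stenian → Ediacaran → Ordovician → Permian → Cretaceous

The oldest of these is Rhyacian (starts 2300 Ma) and the youngest is Cretaceous (ends 66 Ma).
In between, by decreasing start age: Statherian (1800), Stenian (1200), Ediacaran (635), Ordovician (485.4), Permian (298.9).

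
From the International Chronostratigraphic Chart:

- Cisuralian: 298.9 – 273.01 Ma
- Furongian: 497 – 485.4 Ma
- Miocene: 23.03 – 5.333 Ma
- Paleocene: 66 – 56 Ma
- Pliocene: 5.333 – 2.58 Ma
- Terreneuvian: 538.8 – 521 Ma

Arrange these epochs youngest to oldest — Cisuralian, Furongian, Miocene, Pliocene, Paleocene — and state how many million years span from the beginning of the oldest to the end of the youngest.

Pliocene → Miocene → Paleocene → Cisuralian → Furongian; total span 494.42 Myr

Start ages (Ma): Furongian 497, Cisuralian 298.9, Paleocene 66, Miocene 23.03, Pliocene 5.333.
Ordered youngest to oldest: Pliocene, Miocene, Paleocene, Cisuralian, Furongian.
Span = 497 − 2.58 = 494.42 Myr.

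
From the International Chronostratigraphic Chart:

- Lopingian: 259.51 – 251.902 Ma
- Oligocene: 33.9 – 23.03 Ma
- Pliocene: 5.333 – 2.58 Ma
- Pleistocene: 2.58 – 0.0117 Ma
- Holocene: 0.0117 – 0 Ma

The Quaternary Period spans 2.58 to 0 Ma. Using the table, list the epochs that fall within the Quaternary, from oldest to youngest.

Epochs with both bounds inside 2.58–0 Ma: Pleistocene (2.58–0.0117), Holocene (0.0117–0).

Pleistocene, Holocene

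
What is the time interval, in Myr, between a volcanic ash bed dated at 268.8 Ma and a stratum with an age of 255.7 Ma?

268.8 − 255.7 = 13.1 million years.

13.1 million years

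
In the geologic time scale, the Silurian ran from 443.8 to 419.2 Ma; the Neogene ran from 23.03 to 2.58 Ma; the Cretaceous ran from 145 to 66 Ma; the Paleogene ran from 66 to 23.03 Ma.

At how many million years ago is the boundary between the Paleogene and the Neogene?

23.03 Ma

The Paleogene ends and the Neogene begins at 23.03 Ma.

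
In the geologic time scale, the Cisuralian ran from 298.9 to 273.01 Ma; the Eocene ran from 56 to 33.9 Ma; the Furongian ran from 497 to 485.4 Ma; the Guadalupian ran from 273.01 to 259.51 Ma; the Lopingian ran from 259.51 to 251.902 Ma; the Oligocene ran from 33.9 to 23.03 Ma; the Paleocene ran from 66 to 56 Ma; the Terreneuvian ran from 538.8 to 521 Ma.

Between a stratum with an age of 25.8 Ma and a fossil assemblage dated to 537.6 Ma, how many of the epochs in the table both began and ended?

537.6 Ma sits inside the Terreneuvian (538.8–521) and 25.8 Ma inside the Oligocene (33.9–23.03); neither of those is wholly between the two dates.
The listed epochs lying completely between them are Furongian, Cisuralian, Guadalupian, Lopingian, Paleocene, Eocene — 6 in all.

6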